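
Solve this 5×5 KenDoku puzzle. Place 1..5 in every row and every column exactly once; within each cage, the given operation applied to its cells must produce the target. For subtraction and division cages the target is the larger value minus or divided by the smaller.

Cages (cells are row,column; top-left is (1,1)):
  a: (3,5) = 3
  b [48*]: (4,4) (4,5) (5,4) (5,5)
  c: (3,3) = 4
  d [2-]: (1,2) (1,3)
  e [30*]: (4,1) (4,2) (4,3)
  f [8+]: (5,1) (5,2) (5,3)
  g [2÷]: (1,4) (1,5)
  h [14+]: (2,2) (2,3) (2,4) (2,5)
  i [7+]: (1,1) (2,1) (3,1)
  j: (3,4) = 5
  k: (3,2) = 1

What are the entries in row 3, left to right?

Cage k is given, which forces (3,2) = 1.
Cage c is a single given cell, leaving (3,3) = 4.
J is a freebie; hence (3,4) = 5.
A is a freebie, so (3,5) = 3.
Row 3 already has 4; hence (3,1) = 2.
The only place for 1 in row 2 is (2,1).
Column 1 already has 1, so (1,1) = 4.
The 3 cells of cage f must have sum 8, leaving (5,3) = 1.
In row 4, 1 can only go at (4,5), so (4,5) = 1.
Cage g needs two cells with quotient 2, so (1,4) = 1.
1 is placed in column 5, so (1,5) = 2.
Cage b needs product 48, which forces (4,4) = 4.
Cage b needs product 48, leaving (5,4) = 3.
Cage b needs product 48, so (5,5) = 4.
Cage h has sum 14; hence (2,2) = 4.
Cage h needs sum 14, which forces (2,3) = 3.
Column 4 now contains 3, which forces (2,4) = 2.
Column 5 already has 4, leaving (2,5) = 5.
Row 5 already has 3, so (5,1) = 5.
Row 5 already has 4; hence (5,2) = 2.
The two cells of cage d must have difference 2, so (1,2) = 3.
Column 3 already has 3; hence (1,3) = 5.
Column 1 already has 5; hence (4,1) = 3.
The 3 cells of cage e must have product 30, which forces (4,2) = 5.
Cage e has product 30, so (4,3) = 2.
The full grid is 4 3 5 1 2 / 1 4 3 2 5 / 2 1 4 5 3 / 3 5 2 4 1 / 5 2 1 3 4.

2 1 4 5 3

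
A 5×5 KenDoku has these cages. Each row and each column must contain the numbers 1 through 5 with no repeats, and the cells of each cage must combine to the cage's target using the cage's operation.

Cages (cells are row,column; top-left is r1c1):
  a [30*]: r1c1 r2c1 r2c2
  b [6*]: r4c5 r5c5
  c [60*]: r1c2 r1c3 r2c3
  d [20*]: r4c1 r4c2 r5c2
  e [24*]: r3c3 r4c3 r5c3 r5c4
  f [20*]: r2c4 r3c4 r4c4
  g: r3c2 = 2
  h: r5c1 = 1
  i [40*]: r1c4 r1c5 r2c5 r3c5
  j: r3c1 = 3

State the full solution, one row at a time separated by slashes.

Cage j is a single given cell, leaving r3c1 = 3.
Cage g is a single given cell, which forces r3c2 = 2.
Cage h is a single given cell, so r5c1 = 1.
The 3 cells of cage a must have product 30; hence r2c2 = 3.
Cage d needs product 20; hence r4c2 = 1.
Cage c has product 60, so r1c3 = 3.
Cage e has product 24, leaving r3c3 = 1.
Cage f has product 20, which forces r2c4 = 1.
Cage e has product 24, so r5c4 = 3.
3 is placed in row 5, which forces r5c5 = 2.
Cage i needs product 40, which forces r1c4 = 2.
Cage i has product 40, so r1c5 = 1.
Cage e needs product 24, leaving r4c3 = 2.
Column 5 already has 2; hence r4c5 = 3.
Row 5 now contains 2, which forces r5c3 = 4.
2 is placed in row 1; hence r1c1 = 5.
The 3 cells of cage c must have product 60; hence r1c2 = 4.
Cage a needs product 30, which forces r2c1 = 2.
4 is placed in column 3; hence r2c3 = 5.
Row 2 already has 5, which forces r2c5 = 4.
Column 5 now contains 4, so r3c5 = 5.
The 3 cells of cage d must have product 20, leaving r4c1 = 4.
Row 4 now contains 4, leaving r4c4 = 5.
Row 5 now contains 4, leaving r5c2 = 5.
5 is placed in row 3, which forces r3c4 = 4.

5 4 3 2 1 / 2 3 5 1 4 / 3 2 1 4 5 / 4 1 2 5 3 / 1 5 4 3 2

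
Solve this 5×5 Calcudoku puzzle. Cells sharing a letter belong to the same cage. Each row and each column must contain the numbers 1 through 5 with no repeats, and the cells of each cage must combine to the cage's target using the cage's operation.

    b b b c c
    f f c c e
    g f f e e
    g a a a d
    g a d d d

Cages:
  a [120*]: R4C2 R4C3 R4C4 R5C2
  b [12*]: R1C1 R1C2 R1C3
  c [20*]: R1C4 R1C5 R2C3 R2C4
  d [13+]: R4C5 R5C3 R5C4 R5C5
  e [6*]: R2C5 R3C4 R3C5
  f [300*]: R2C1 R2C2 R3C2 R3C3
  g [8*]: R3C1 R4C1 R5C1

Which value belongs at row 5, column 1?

2

The only place for 5 in column 1 is R2C1.
The only place for 3 in column 1 is R1C1.
The only place for 1 in column 2 is R1C2.
Row 1 already has 1, leaving R1C3 = 4.
In row 2, 4 can only go at R2C2, so R2C2 = 4.
Cage a needs product 120, which forces R4C4 = 4.
Row 2 needs a 3, and only R2C5 is open for it.
In row 3, 4 can only go at R3C1, so R3C1 = 4.
In row 5, 4 can only go at R5C5, so R5C5 = 4.
The only place for 3 in column 4 is R5C4.
Column 4 needs a 5, and only R1C4 is open for it.
5 is placed in row 1, so R1C5 = 2.
2 is placed in column 5, which forces R3C5 = 1.
Column 5 already has 1, so R4C5 = 5.
Row 3 already has 1; hence R3C4 = 2.
Cage a needs product 120, which forces R5C2 = 5.
Cage d has sum 13; hence R5C3 = 1.
1 is placed in column 3, so R2C3 = 2.
2 is placed in column 4, which forces R2C4 = 1.
Column 2 already has 5, leaving R3C2 = 3.
The 4 cells of cage f must have product 300, which forces R3C3 = 5.
Cage g has product 8, which forces R4C1 = 1.
3 is placed in column 2, which forces R4C2 = 2.
Column 3 now contains 2, so R4C3 = 3.
1 is placed in row 5; hence R5C1 = 2.
Completed grid: 3 1 4 5 2 / 5 4 2 1 3 / 4 3 5 2 1 / 1 2 3 4 5 / 2 5 1 3 4.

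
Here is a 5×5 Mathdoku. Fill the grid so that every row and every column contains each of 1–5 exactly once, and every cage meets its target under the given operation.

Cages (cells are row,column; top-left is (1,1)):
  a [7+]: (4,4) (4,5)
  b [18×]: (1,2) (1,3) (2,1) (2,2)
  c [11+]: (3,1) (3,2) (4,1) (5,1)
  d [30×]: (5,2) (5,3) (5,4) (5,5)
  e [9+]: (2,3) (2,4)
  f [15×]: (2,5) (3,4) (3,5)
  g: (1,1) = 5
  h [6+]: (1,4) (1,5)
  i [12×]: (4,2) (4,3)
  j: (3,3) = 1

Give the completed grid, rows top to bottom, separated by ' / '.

5 1 3 2 4 / 3 2 5 4 1 / 2 4 1 3 5 / 1 3 4 5 2 / 4 5 2 1 3

Cage g is a single given cell, leaving (1,1) = 5.
J is a freebie, so (3,3) = 1.
Cage f needs product 15, leaving (2,5) = 1.
Cage b needs product 18, leaving (1,2) = 1.
Cage b needs product 18, which forces (1,3) = 3.
Column 3 already has 3, leaving (4,3) = 4.
Column 3 already has 4, which forces (2,3) = 5.
The two cells of cage e must have sum 9, leaving (2,4) = 4.
Row 4 now contains 4, which forces (4,2) = 3.
Column 3 already has 5; hence (5,3) = 2.
The 4 cells of cage d must have product 30, so (5,4) = 1.
Column 4 now contains 4, so (1,4) = 2.
Cage h's pair has sum 6, so (1,5) = 4.
The 4 cells of cage b must have product 18, leaving (2,1) = 3.
Column 2 already has 3, leaving (2,2) = 2.
Column 4 now contains 2, leaving (4,4) = 5.
5 is placed in row 4, which forces (4,5) = 2.
3 is placed in column 1, leaving (5,1) = 4.
2 is placed in row 5, leaving (5,2) = 5.
The 4 cells of cage d must have product 30, which forces (5,5) = 3.
Column 1 now contains 4, so (3,1) = 2.
5 is placed in column 2, which forces (3,2) = 4.
Column 4 now contains 5, leaving (3,4) = 3.
Column 5 now contains 3; hence (3,5) = 5.
2 is placed in row 4, so (4,1) = 1.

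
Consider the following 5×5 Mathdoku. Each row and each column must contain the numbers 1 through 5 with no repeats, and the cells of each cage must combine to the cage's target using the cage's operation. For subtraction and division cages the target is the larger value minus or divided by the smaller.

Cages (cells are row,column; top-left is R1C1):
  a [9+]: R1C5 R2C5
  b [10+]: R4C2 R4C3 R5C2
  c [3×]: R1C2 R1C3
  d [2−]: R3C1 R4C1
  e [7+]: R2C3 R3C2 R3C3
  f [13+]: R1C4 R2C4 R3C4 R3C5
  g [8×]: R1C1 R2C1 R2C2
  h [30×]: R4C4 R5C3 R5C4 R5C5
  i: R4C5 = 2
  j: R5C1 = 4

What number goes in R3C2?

2

I is a freebie, which forces R4C5 = 2.
Cage j is a single given cell, which forces R5C1 = 4.
Cage g needs product 8, leaving R2C2 = 4.
Row 2 now contains 4, so R2C5 = 5.
Column 5 already has 5, so R1C5 = 4.
In row 1, 5 can only go at R1C4, so R1C4 = 5.
Cage h needs product 30; hence R5C3 = 5.
Cage h has product 30; hence R5C4 = 2.
Column 4 already has 2, leaving R3C4 = 4.
Cage b needs sum 10, which forces R4C2 = 5.
The 3 cells of cage b must have sum 10, leaving R4C3 = 4.
2 is placed in row 5, leaving R5C2 = 1.
1 is placed in row 5, so R5C5 = 3.
Column 2 now contains 1, which forces R1C2 = 3.
Cage c's pair has product 3, so R1C3 = 1.
Cage f needs sum 13, leaving R2C4 = 3.
Column 2 now contains 3; hence R3C2 = 2.
1 is placed in column 3, which forces R3C3 = 3.
3 is placed in column 5, so R3C5 = 1.
Cage h needs product 30, which forces R4C4 = 1.
Row 1 now contains 1, which forces R1C1 = 2.
Cage g has product 8, leaving R2C1 = 1.
3 is placed in row 2, so R2C3 = 2.
Row 3 already has 1, which forces R3C1 = 5.
1 is placed in row 4; hence R4C1 = 3.
The full grid is 2 3 1 5 4 / 1 4 2 3 5 / 5 2 3 4 1 / 3 5 4 1 2 / 4 1 5 2 3.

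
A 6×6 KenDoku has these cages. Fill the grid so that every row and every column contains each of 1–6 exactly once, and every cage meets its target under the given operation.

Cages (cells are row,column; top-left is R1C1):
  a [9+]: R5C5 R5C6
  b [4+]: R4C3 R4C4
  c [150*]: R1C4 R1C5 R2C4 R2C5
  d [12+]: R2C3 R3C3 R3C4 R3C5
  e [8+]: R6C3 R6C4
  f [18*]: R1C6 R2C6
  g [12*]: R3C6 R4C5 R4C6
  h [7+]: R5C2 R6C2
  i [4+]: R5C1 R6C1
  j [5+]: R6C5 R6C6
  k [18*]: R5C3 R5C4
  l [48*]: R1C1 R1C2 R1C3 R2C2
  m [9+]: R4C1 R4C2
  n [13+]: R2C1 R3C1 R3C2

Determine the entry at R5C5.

In row 5, 2 can only go at R5C2, so R5C2 = 2.
The two cells of cage h must have sum 7, leaving R6C2 = 5.
In row 4, 5 can only go at R4C1, so R4C1 = 5.
Cage m's pair has sum 9, so R4C2 = 4.
The only place for 1 in row 5 is R5C1.
1 is placed in column 1, leaving R6C1 = 3.
Cage n needs sum 13, so R3C2 = 3.
The only place for 2 in column 1 is R1C1.
Row 1 already has 2, which forces R1C3 = 4.
Row 2 needs a 4, and only R2C1 is open for it.
Column 1 now contains 4, so R3C1 = 6.
Row 2 needs a 3, and only R2C6 is open for it.
Column 6 now contains 3; hence R1C6 = 6.
Row 1 now contains 6, leaving R1C2 = 1.
The 4 cells of cage l must have product 48, so R2C2 = 6.
The only place for 1 in row 2 is R2C3.
1 is placed in column 3; hence R4C3 = 3.
Cage b needs two cells with sum 4, leaving R4C4 = 1.
Row 4 already has 3; hence R4C5 = 6.
Row 4 now contains 1, which forces R4C6 = 2.
3 is placed in column 3, so R5C3 = 6.
Row 5 already has 6; hence R5C4 = 3.
Column 3 now contains 6, so R6C3 = 2.
2 is placed in row 6, which forces R6C4 = 6.
3 is placed in column 4, which forces R1C4 = 5.
Cage c needs product 150, so R1C5 = 3.
Cage c has product 150, which forces R2C4 = 2.
The 4 cells of cage c must have product 150, so R2C5 = 5.
2 is placed in column 3, which forces R3C3 = 5.
2 is placed in column 4, so R3C4 = 4.
Row 3 now contains 4, so R3C5 = 2.
The 3 cells of cage g must have product 12; hence R3C6 = 1.
5 is placed in column 5; hence R5C5 = 4.
Row 5 already has 4; hence R5C6 = 5.
4 is placed in column 5, so R6C5 = 1.
Column 6 now contains 1; hence R6C6 = 4.
The full grid is 2 1 4 5 3 6 / 4 6 1 2 5 3 / 6 3 5 4 2 1 / 5 4 3 1 6 2 / 1 2 6 3 4 5 / 3 5 2 6 1 4.

4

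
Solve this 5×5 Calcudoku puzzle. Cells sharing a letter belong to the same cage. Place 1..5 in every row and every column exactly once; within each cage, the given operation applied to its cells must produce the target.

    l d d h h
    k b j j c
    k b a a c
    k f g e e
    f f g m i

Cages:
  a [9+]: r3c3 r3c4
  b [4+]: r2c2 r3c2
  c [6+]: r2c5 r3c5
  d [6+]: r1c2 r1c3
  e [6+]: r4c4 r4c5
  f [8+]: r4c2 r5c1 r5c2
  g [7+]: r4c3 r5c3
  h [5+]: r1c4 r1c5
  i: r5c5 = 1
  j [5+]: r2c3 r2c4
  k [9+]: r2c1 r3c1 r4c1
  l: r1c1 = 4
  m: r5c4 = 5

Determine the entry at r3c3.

Cage l is given; hence r1c1 = 4.
M is a freebie, which forces r5c4 = 5.
Cage i is given; hence r5c5 = 1.
Cage a's pair has sum 9, leaving r3c3 = 5.
Column 4 already has 5, so r3c4 = 4.
Row 3 now contains 4; hence r3c5 = 2.
Cage d's pair has sum 6; hence r1c2 = 5.
Column 3 already has 5, so r1c3 = 1.
The two cells of cage h must have sum 5, so r1c4 = 2.
2 is placed in column 5, leaving r1c5 = 3.
2 is placed in column 5; hence r2c5 = 4.
2 is placed in column 4, leaving r4c4 = 1.
Column 5 now contains 4, which forces r4c5 = 5.
Cage k needs sum 9, leaving r2c1 = 5.
Cage j's pair has sum 5, leaving r2c3 = 2.
Column 4 now contains 1, so r2c4 = 3.
Cage k needs sum 9, which forces r3c1 = 1.
Row 3 now contains 1, leaving r3c2 = 3.
Row 4 now contains 5, leaving r4c1 = 3.
3 is placed in column 2, which forces r4c2 = 2.
3 is placed in row 4, leaving r4c3 = 4.
Column 1 already has 3, leaving r5c1 = 2.
2 is placed in column 2, which forces r5c2 = 4.
Column 3 now contains 4, leaving r5c3 = 3.
Row 2 already has 3, so r2c2 = 1.
Completed grid: 4 5 1 2 3 / 5 1 2 3 4 / 1 3 5 4 2 / 3 2 4 1 5 / 2 4 3 5 1.

5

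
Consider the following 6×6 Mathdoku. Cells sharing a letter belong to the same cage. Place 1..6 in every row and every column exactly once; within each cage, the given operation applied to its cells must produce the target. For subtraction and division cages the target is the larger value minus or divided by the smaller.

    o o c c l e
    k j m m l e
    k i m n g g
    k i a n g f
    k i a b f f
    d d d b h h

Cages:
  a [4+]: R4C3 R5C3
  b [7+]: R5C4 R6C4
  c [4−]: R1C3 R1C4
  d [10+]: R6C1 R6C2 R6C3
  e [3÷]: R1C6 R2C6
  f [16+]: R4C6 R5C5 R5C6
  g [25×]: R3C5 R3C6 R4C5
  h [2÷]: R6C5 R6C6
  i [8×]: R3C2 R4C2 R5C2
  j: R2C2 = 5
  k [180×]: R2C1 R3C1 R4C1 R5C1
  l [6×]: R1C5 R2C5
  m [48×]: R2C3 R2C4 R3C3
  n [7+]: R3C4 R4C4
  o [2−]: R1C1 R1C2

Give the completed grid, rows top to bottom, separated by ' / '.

4 6 5 1 2 3 / 2 5 4 6 3 1 / 6 4 2 3 1 5 / 3 2 1 4 5 6 / 5 1 3 2 6 4 / 1 3 6 5 4 2

Cage j is given, so R2C2 = 5.
Cage g needs product 25, so R3C5 = 1.
Cage g has product 25, which forces R3C6 = 5.
Cage g needs product 25, which forces R4C5 = 5.
Column 6 already has 5, leaving R4C6 = 6.
Column 5 now contains 5, leaving R5C5 = 6.
Column 6 already has 6, which forces R5C6 = 4.
The 4 cells of cage k must have product 180, so R5C1 = 5.
In row 2, 1 can only go at R2C6, so R2C6 = 1.
1 is placed in column 6, leaving R1C6 = 3.
Cage h's pair has quotient 2, so R6C5 = 4.
1 is placed in column 6, which forces R6C6 = 2.
Row 1 already has 3, leaving R1C5 = 2.
The two cells of cage l must have product 6, which forces R2C5 = 3.
In row 5, 3 can only go at R5C3, so R5C3 = 3.
Column 3 already has 3, so R4C3 = 1.
Column 3 now contains 1, which forces R6C3 = 6.
Row 6 now contains 6, which forces R6C4 = 5.
Column 3 now contains 1; hence R1C3 = 5.
5 is placed in column 4; hence R1C4 = 1.
The 3 cells of cage m must have product 48; hence R2C4 = 6.
Cage i needs product 8, which forces R5C2 = 1.
Cage b's pair has sum 7, leaving R5C4 = 2.
Column 2 now contains 1, which forces R6C2 = 3.
6 is placed in row 2, which forces R2C1 = 2.
Row 2 already has 2, so R2C3 = 4.
Cage k has product 180, which forces R3C1 = 6.
4 is placed in column 3, so R3C3 = 2.
Cage k needs product 180, which forces R4C1 = 3.
Row 4 already has 3, leaving R4C4 = 4.
3 is placed in row 6; hence R6C1 = 1.
Column 1 already has 6, so R1C1 = 4.
Cage o needs two cells with difference 2, leaving R1C2 = 6.
Row 3 now contains 2, so R3C2 = 4.
Column 4 now contains 4, so R3C4 = 3.
Row 4 already has 4, which forces R4C2 = 2.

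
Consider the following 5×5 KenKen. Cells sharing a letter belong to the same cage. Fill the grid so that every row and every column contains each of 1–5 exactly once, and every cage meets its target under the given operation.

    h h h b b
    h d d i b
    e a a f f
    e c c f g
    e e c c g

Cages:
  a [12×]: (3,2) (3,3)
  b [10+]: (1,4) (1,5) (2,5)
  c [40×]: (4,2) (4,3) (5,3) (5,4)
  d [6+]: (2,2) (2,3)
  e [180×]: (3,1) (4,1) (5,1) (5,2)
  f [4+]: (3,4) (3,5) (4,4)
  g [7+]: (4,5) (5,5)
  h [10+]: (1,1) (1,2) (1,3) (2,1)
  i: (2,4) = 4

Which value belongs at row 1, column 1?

Cage i is a single given cell, leaving (2,4) = 4.
Cage f needs sum 4, leaving (3,4) = 2.
Cage f has sum 4, leaving (3,5) = 1.
Cage f has sum 4, leaving (4,4) = 1.
Cage e has product 180, so (5,2) = 3.
1 is placed in column 4; hence (5,4) = 5.
Column 4 already has 5; hence (1,4) = 3.
Column 2 already has 3, leaving (3,2) = 4.
Cage a's pair has product 12, leaving (3,3) = 3.
4 is placed in column 2; hence (4,2) = 2.
2 is placed in row 4, leaving (4,3) = 4.
Row 5 now contains 5, so (5,1) = 4.
Cage c has product 40, which forces (5,3) = 1.
4 is placed in row 5, which forces (5,5) = 2.
The 4 cells of cage h must have sum 10, so (1,3) = 2.
Cage b has sum 10, which forces (1,5) = 4.
The 4 cells of cage h must have sum 10; hence (2,1) = 2.
Cage d's pair has sum 6, which forces (2,2) = 1.
Column 3 already has 1, so (2,3) = 5.
Cage b has sum 10, which forces (2,5) = 3.
Row 3 now contains 3, leaving (3,1) = 5.
Cage e needs product 180, leaving (4,1) = 3.
Cage g needs two cells with sum 7, which forces (4,5) = 5.
5 is placed in column 1, so (1,1) = 1.
Column 2 now contains 1, which forces (1,2) = 5.
Filled in: 1 5 2 3 4 / 2 1 5 4 3 / 5 4 3 2 1 / 3 2 4 1 5 / 4 3 1 5 2.

1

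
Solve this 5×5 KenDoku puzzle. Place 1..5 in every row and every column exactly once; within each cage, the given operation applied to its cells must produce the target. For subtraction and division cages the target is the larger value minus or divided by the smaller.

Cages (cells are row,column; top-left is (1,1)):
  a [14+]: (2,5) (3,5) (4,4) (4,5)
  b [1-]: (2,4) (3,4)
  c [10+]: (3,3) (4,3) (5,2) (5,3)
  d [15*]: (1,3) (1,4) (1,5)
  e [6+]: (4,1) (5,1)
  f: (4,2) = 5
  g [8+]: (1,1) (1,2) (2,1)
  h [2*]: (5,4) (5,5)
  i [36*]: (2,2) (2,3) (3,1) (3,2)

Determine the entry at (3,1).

F is a freebie, so (4,2) = 5.
In row 5, 5 can only go at (5,1), so (5,1) = 5.
Cage e needs two cells with sum 6, so (4,1) = 1.
Row 4 now contains 1, leaving (4,3) = 2.
2 is placed in column 3, leaving (3,3) = 1.
Cage i needs product 36, which forces (2,3) = 3.
Column 3 already has 3, leaving (5,3) = 4.
Column 3 already has 3, so (1,3) = 5.
Row 5 already has 4, so (5,2) = 3.
Cage i needs product 36, which forces (2,2) = 1.
Cage i needs product 36, so (3,1) = 3.
Column 2 already has 3, which forces (3,2) = 4.
Column 1 now contains 3, so (1,1) = 4.
1 is placed in column 2, leaving (1,2) = 2.
Cage g needs sum 8, so (2,1) = 2.
The two cells of cage b must have difference 1, which forces (2,4) = 4.
Row 2 now contains 2, so (2,5) = 5.
Cage b needs two cells with difference 1, which forces (3,4) = 5.
5 is placed in column 5, which forces (3,5) = 2.
Column 4 already has 4, leaving (4,4) = 3.
Row 4 already has 3, so (4,5) = 4.
Column 5 already has 2, leaving (5,5) = 1.
Column 4 now contains 3, leaving (1,4) = 1.
1 is placed in column 5, which forces (1,5) = 3.
Row 5 already has 1, which forces (5,4) = 2.
The full grid is 4 2 5 1 3 / 2 1 3 4 5 / 3 4 1 5 2 / 1 5 2 3 4 / 5 3 4 2 1.

3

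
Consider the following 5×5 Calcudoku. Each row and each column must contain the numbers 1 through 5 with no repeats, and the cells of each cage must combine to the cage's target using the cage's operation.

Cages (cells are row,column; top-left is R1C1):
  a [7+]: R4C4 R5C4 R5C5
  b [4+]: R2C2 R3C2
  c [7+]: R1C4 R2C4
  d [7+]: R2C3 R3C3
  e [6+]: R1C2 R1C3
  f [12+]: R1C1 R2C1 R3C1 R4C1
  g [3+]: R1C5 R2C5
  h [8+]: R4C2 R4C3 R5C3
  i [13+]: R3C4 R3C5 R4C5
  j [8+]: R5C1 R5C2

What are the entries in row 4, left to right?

In row 1, 3 can only go at R1C4, so R1C4 = 3.
Cage c needs two cells with sum 7, which forces R2C4 = 4.
Column 4 already has 4; hence R3C4 = 5.
5 is placed in row 3; hence R3C5 = 3.
The two cells of cage b must have sum 4, leaving R2C2 = 3.
Row 2 now contains 3, leaving R2C3 = 5.
Row 3 now contains 3; hence R3C2 = 1.
Cage i needs sum 13, so R4C5 = 5.
3 is placed in column 2, which forces R5C2 = 5.
Cage a has sum 7, so R5C5 = 4.
The 4 cells of cage f must have sum 12, which forces R1C1 = 5.
The two cells of cage d must have sum 7, so R3C3 = 2.
Row 5 already has 5; hence R5C1 = 3.
Row 5 already has 3, which forces R5C3 = 1.
1 is placed in row 5; hence R5C4 = 2.
The two cells of cage e must have sum 6; hence R1C2 = 2.
Column 3 now contains 2, leaving R1C3 = 4.
Row 1 already has 2, leaving R1C5 = 1.
1 is placed in column 5, so R2C5 = 2.
Row 3 already has 2; hence R3C1 = 4.
Cage h has sum 8; hence R4C2 = 4.
Cage h needs sum 8, leaving R4C3 = 3.
Column 4 already has 2, which forces R4C4 = 1.
Row 2 already has 2, which forces R2C1 = 1.
Row 4 already has 1, so R4C1 = 2.
Filled in: 5 2 4 3 1 / 1 3 5 4 2 / 4 1 2 5 3 / 2 4 3 1 5 / 3 5 1 2 4.

2 4 3 1 5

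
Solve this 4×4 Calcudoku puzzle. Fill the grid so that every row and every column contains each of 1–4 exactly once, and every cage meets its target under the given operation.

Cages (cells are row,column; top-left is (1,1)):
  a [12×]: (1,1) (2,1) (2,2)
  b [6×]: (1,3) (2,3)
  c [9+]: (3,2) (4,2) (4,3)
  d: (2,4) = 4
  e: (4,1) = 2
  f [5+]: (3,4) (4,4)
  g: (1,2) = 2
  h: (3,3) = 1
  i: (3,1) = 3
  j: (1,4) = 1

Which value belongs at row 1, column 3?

Cage g is given, so (1,2) = 2.
2 is placed in row 1; hence (1,3) = 3.
J is a freebie, which forces (1,4) = 1.
3 is placed in column 3, so (2,3) = 2.
Cage d is given; hence (2,4) = 4.
Cage i is given, so (3,1) = 3.
3 is placed in row 3, leaving (3,2) = 4.
Cage h is a single given cell, which forces (3,3) = 1.
3 is placed in row 3; hence (3,4) = 2.
E is a freebie, so (4,1) = 2.
Column 3 now contains 2, leaving (4,3) = 4.
2 is placed in column 4; hence (4,4) = 3.
Row 1 already has 1, so (1,1) = 4.
Column 1 already has 3, so (2,1) = 1.
Cage a has product 12; hence (2,2) = 3.
Row 4 now contains 3, leaving (4,2) = 1.
The full grid is 4 2 3 1 / 1 3 2 4 / 3 4 1 2 / 2 1 4 3.

3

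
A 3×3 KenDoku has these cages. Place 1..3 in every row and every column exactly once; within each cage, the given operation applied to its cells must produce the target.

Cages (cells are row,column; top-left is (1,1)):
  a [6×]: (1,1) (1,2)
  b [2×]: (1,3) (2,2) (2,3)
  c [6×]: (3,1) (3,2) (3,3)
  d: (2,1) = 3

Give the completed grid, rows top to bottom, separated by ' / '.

2 3 1 / 3 1 2 / 1 2 3

Cage b has product 2, which forces (1,3) = 1.
D is a freebie, so (2,1) = 3.
Cage b has product 2, which forces (2,2) = 1.
Cage b needs product 2, leaving (2,3) = 2.
2 is placed in column 3, leaving (3,3) = 3.
3 is placed in column 1, leaving (1,1) = 2.
The two cells of cage a must have product 6, leaving (1,2) = 3.
The 3 cells of cage c must have product 6, which forces (3,1) = 1.
Row 3 already has 3, which forces (3,2) = 2.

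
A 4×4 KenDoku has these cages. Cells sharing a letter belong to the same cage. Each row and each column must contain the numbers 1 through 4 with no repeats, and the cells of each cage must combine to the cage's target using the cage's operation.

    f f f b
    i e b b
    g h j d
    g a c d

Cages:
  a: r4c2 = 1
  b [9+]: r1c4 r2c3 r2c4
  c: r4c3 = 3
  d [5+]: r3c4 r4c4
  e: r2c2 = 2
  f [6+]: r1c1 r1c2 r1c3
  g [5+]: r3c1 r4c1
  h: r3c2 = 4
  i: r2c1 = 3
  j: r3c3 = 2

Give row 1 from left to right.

Cage i is a single given cell, so r2c1 = 3.
Cage e is a single given cell, so r2c2 = 2.
2 is placed in row 2, so r2c3 = 4.
Row 2 now contains 4; hence r2c4 = 1.
Cage h is given; hence r3c2 = 4.
Cage j is a single given cell, which forces r3c3 = 2.
Row 3 already has 2; hence r3c4 = 3.
Cage a is given, which forces r4c2 = 1.
Cage c is a single given cell; hence r4c3 = 3.
Cage f needs sum 6; hence r1c1 = 2.
Column 2 now contains 1, so r1c2 = 3.
3 is placed in column 3; hence r1c3 = 1.
Cage b has sum 9, which forces r1c4 = 4.
Row 3 already has 2, which forces r3c1 = 1.
The two cells of cage g must have sum 5; hence r4c1 = 4.
Cage d's pair has sum 5; hence r4c4 = 2.
The full grid is 2 3 1 4 / 3 2 4 1 / 1 4 2 3 / 4 1 3 2.

2 3 1 4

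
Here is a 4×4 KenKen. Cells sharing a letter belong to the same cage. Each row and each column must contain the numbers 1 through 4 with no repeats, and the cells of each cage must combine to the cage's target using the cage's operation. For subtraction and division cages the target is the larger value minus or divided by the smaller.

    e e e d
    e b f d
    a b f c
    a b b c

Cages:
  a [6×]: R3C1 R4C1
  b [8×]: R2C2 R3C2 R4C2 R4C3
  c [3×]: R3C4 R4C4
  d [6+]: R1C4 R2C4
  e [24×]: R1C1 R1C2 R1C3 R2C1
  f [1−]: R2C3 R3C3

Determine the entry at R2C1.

The 4 cells of cage b must have product 8, so R4C3 = 1.
Row 4 now contains 1, which forces R4C4 = 3.
Cage a needs two cells with product 6, which forces R3C1 = 3.
Column 4 already has 3, leaving R3C4 = 1.
Row 4 now contains 3; hence R4C1 = 2.
Row 4 already has 2, which forces R4C2 = 4.
The 4 cells of cage b must have product 8, so R2C2 = 1.
The two cells of cage f must have difference 1, so R2C3 = 3.
4 is placed in column 2, which forces R3C2 = 2.
Row 3 now contains 2, leaving R3C3 = 4.
The 4 cells of cage e must have product 24, so R1C1 = 1.
Column 2 already has 2, leaving R1C2 = 3.
Column 3 now contains 3, leaving R1C3 = 2.
Row 1 now contains 2; hence R1C4 = 4.
1 is placed in row 2, leaving R2C1 = 4.
Column 4 already has 4, leaving R2C4 = 2.
Filled in: 1 3 2 4 / 4 1 3 2 / 3 2 4 1 / 2 4 1 3.

4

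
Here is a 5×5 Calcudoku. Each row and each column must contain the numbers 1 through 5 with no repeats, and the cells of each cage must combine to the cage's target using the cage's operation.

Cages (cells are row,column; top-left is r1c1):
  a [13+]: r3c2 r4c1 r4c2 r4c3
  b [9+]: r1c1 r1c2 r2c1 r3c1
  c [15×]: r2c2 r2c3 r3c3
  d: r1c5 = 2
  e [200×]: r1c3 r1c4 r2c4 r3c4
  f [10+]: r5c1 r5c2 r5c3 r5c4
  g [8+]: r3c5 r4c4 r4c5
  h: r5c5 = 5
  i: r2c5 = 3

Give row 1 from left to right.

Cage e needs product 200, leaving r1c3 = 5.
Cage d is a single given cell, so r1c5 = 2.
I is a freebie; hence r2c5 = 3.
Cage h is a single given cell, leaving r5c5 = 5.
Row 1 already has 2, leaving r1c4 = 4.
The 3 cells of cage c must have product 15, which forces r2c2 = 5.
3 is placed in row 2, leaving r2c3 = 1.
5 is placed in row 2, so r2c4 = 2.
Cage c needs product 15, leaving r3c3 = 3.
2 is placed in column 4; hence r3c4 = 5.
The 3 cells of cage g must have sum 8; hence r4c4 = 3.
3 is placed in column 4, so r5c4 = 1.
The 4 cells of cage b must have sum 9, which forces r1c1 = 3.
Cage b needs sum 9, leaving r1c2 = 1.
Row 2 now contains 2, leaving r2c1 = 4.
Cage b needs sum 9, which forces r3c1 = 1.
Cage a has sum 13, so r3c2 = 2.
Row 3 now contains 1, which forces r3c5 = 4.
Cage a has sum 13; hence r4c1 = 5.
Cage a needs sum 13, leaving r4c2 = 4.
Cage a needs sum 13; hence r4c3 = 2.
Column 5 already has 4; hence r4c5 = 1.
Column 1 now contains 4; hence r5c1 = 2.
Column 2 now contains 4, which forces r5c2 = 3.
Column 3 already has 2; hence r5c3 = 4.
Completed grid: 3 1 5 4 2 / 4 5 1 2 3 / 1 2 3 5 4 / 5 4 2 3 1 / 2 3 4 1 5.

3 1 5 4 2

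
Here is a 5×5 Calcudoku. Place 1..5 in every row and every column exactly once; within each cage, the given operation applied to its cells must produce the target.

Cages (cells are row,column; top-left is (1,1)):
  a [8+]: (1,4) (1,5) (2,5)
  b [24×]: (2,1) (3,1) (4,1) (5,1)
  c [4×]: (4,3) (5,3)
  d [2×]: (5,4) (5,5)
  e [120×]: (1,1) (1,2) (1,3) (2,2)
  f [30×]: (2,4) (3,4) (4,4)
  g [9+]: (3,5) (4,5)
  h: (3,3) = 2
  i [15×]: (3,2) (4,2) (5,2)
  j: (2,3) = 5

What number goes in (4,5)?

J is a freebie, so (2,3) = 5.
H is a freebie, leaving (3,3) = 2.
The only place for 5 in row 5 is (5,2).
Cage e needs product 120; hence (1,1) = 5.
Row 5 needs a 3, and only (5,1) is open for it.
In row 5, 4 can only go at (5,3), so (5,3) = 4.
4 is placed in column 3, leaving (1,3) = 3.
4 is placed in column 3, so (4,3) = 1.
Cage i needs product 15; hence (3,2) = 1.
1 is placed in row 4; hence (4,2) = 3.
Cage b has product 24, leaving (2,1) = 1.
1 is placed in row 3, which forces (3,1) = 4.
Row 3 now contains 4; hence (3,5) = 5.
The 4 cells of cage b must have product 24, so (4,1) = 2.
2 is placed in row 4; hence (4,4) = 5.
5 is placed in column 5, so (4,5) = 4.
Cage a has sum 8, leaving (1,4) = 4.
Column 5 already has 4, which forces (1,5) = 1.
Cage f needs product 30, leaving (2,4) = 2.
Cage a needs sum 8, which forces (2,5) = 3.
5 is placed in row 3, so (3,4) = 3.
2 is placed in column 4, leaving (5,4) = 1.
Column 5 already has 1; hence (5,5) = 2.
Row 1 now contains 4, so (1,2) = 2.
Row 2 now contains 2; hence (2,2) = 4.
Filled in: 5 2 3 4 1 / 1 4 5 2 3 / 4 1 2 3 5 / 2 3 1 5 4 / 3 5 4 1 2.

4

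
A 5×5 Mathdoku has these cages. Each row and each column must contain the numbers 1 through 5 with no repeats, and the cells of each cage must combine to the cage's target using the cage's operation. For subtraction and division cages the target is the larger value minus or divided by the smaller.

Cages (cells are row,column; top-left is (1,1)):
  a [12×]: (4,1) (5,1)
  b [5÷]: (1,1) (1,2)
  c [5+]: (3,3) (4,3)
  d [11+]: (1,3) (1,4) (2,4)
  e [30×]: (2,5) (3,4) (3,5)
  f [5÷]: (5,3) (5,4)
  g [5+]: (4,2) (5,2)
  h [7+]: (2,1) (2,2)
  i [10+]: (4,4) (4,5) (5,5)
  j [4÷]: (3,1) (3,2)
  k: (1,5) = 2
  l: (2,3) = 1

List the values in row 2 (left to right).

Cage k is a single given cell; hence (1,5) = 2.
L is a freebie, which forces (2,3) = 1.
Column 3 already has 1, so (5,3) = 5.
5 is placed in row 5, which forces (5,4) = 1.
Cage e needs product 30, which forces (3,4) = 2.
Row 3 already has 2, which forces (3,3) = 3.
Row 3 now contains 3; hence (3,5) = 5.
Cage c's pair has sum 5, which forces (4,3) = 2.
Column 3 already has 3, leaving (1,3) = 4.
Cage d has sum 11; hence (1,4) = 3.
The 3 cells of cage d must have sum 11, which forces (2,4) = 4.
Column 5 now contains 5, so (2,5) = 3.
Column 4 now contains 3, which forces (4,4) = 5.
Column 5 already has 3; hence (5,5) = 4.
Cage a needs two cells with product 12; hence (4,1) = 4.
The two cells of cage g must have sum 5, leaving (4,2) = 3.
Column 5 already has 4, so (4,5) = 1.
Row 5 already has 4, which forces (5,1) = 3.
Row 5 already has 4; hence (5,2) = 2.
Cage h's pair has sum 7, leaving (2,1) = 2.
Column 2 now contains 2, leaving (2,2) = 5.
4 is placed in column 1, leaving (3,1) = 1.
The two cells of cage j must have quotient 4, which forces (3,2) = 4.
1 is placed in column 1; hence (1,1) = 5.
Column 2 now contains 5, leaving (1,2) = 1.
The full grid is 5 1 4 3 2 / 2 5 1 4 3 / 1 4 3 2 5 / 4 3 2 5 1 / 3 2 5 1 4.

2 5 1 4 3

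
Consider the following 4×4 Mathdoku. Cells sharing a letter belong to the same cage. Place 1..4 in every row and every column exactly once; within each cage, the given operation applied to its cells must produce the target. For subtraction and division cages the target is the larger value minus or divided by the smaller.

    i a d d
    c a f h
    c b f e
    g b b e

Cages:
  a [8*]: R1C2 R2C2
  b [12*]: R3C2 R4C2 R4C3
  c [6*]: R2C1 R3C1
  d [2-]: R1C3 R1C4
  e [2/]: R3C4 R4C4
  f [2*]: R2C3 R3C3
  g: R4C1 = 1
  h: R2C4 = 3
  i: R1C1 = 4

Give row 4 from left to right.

Cage i is a single given cell, which forces R1C1 = 4.
Row 1 now contains 4, which forces R1C2 = 2.
Column 2 already has 2, so R2C2 = 4.
Cage h is given, leaving R2C4 = 3.
Cage g is a single given cell, leaving R4C1 = 1.
Row 4 now contains 1, so R4C2 = 3.
Cage d's pair has difference 2, which forces R1C3 = 3.
Column 4 now contains 3, so R1C4 = 1.
3 is placed in row 2, so R2C1 = 2.
2 is placed in row 2, so R2C3 = 1.
Cage c's pair has product 6, which forces R3C1 = 3.
3 is placed in column 2, so R3C2 = 1.
Column 3 already has 1, which forces R3C3 = 2.
Row 3 already has 2, so R3C4 = 4.
Cage b has product 12, so R4C3 = 4.
Column 4 now contains 4, which forces R4C4 = 2.
The full grid is 4 2 3 1 / 2 4 1 3 / 3 1 2 4 / 1 3 4 2.

1 3 4 2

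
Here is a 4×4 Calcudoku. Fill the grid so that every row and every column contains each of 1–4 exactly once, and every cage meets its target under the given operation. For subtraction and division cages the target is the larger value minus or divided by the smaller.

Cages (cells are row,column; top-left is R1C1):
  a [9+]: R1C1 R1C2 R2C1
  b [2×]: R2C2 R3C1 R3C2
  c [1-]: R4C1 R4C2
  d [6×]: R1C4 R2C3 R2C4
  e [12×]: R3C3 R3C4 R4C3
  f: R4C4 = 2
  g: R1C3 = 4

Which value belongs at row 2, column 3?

G is a freebie, which forces R1C3 = 4.
Cage b needs product 2; hence R2C2 = 1.
Cage b needs product 2; hence R3C1 = 1.
The 3 cells of cage b must have product 2, which forces R3C2 = 2.
1 is placed in row 3, so R3C3 = 3.
Row 3 now contains 3, which forces R3C4 = 4.
F is a freebie, which forces R4C4 = 2.
Cage a needs sum 9; hence R1C1 = 2.
2 is placed in column 2, leaving R1C2 = 3.
Cage d needs product 6, so R1C4 = 1.
Cage a needs sum 9, so R2C1 = 4.
3 is placed in column 3, which forces R2C3 = 2.
Column 4 already has 2, which forces R2C4 = 3.
Column 1 already has 4, which forces R4C1 = 3.
Column 2 already has 3, leaving R4C2 = 4.
2 is placed in row 4, so R4C3 = 1.
Filled in: 2 3 4 1 / 4 1 2 3 / 1 2 3 4 / 3 4 1 2.

2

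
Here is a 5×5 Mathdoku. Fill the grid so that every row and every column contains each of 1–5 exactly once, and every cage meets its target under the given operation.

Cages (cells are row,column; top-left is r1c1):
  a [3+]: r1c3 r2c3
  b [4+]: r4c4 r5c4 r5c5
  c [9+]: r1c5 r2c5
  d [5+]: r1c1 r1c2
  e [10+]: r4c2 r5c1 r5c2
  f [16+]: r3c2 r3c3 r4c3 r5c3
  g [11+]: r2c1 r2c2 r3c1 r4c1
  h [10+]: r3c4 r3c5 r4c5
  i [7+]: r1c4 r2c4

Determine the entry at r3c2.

4

The 3 cells of cage b must have sum 4; hence r4c4 = 1.
The 3 cells of cage b must have sum 4; hence r5c4 = 2.
The 3 cells of cage b must have sum 4; hence r5c5 = 1.
The only place for 5 in row 1 is r1c5.
Column 5 now contains 5; hence r2c5 = 4.
The two cells of cage i must have sum 7, so r1c4 = 4.
4 is placed in row 2, so r2c4 = 3.
The 3 cells of cage h must have sum 10, leaving r3c4 = 5.
Row 3 now contains 5; hence r3c2 = 4.
Cage f has sum 16, leaving r3c3 = 3.
3 is placed in row 3, leaving r3c5 = 2.
Column 5 now contains 2, so r4c5 = 3.
The 4 cells of cage g must have sum 11; hence r2c1 = 5.
The 4 cells of cage g must have sum 11, leaving r2c2 = 1.
1 is placed in row 2, which forces r2c3 = 2.
Row 3 now contains 2, which forces r3c1 = 1.
The 4 cells of cage g must have sum 11, leaving r4c1 = 4.
Row 4 already has 3, so r4c2 = 2.
Row 4 now contains 4, so r4c3 = 5.
5 is placed in column 1, which forces r5c1 = 3.
Row 5 now contains 3; hence r5c2 = 5.
Column 3 already has 5, which forces r5c3 = 4.
Column 1 now contains 3, which forces r1c1 = 2.
Column 2 already has 2, which forces r1c2 = 3.
2 is placed in column 3, so r1c3 = 1.
Filled in: 2 3 1 4 5 / 5 1 2 3 4 / 1 4 3 5 2 / 4 2 5 1 3 / 3 5 4 2 1.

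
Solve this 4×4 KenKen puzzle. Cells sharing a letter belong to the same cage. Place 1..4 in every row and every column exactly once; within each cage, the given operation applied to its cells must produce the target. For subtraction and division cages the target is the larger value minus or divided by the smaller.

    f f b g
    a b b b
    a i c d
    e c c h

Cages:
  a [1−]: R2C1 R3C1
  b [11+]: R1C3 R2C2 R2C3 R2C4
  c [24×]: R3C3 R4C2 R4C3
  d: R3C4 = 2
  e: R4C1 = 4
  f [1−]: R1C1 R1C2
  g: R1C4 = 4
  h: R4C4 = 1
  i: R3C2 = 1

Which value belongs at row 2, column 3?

1

Cage g is a single given cell; hence R1C4 = 4.
I is a freebie, leaving R3C2 = 1.
Cage d is a single given cell, leaving R3C4 = 2.
Cage e is given, so R4C1 = 4.
H is a freebie, which forces R4C4 = 1.
The two cells of cage a must have difference 1, so R2C1 = 2.
Row 2 now contains 2; hence R2C2 = 4.
Row 2 now contains 4, so R2C3 = 1.
Column 4 already has 1, so R2C4 = 3.
Column 1 already has 4; hence R3C1 = 3.
Cage c has product 24, which forces R3C3 = 4.
Column 1 now contains 3, leaving R1C1 = 1.
The two cells of cage f must have difference 1, which forces R1C2 = 2.
Cage b has sum 11; hence R1C3 = 3.
2 is placed in column 2; hence R4C2 = 3.
Column 3 already has 3, leaving R4C3 = 2.
Filled in: 1 2 3 4 / 2 4 1 3 / 3 1 4 2 / 4 3 2 1.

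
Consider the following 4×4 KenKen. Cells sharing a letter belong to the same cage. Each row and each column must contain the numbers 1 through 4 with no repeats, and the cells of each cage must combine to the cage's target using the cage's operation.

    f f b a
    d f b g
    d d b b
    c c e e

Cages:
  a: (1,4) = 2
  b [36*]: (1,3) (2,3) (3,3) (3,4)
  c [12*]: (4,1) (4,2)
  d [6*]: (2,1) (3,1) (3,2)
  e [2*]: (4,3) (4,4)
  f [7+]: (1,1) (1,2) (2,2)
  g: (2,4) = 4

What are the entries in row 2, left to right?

Cage a is given, which forces (1,4) = 2.
G is a freebie, leaving (2,4) = 4.
Cage b needs product 36, leaving (3,4) = 3.
2 is placed in column 4, so (4,4) = 1.
Cage d needs product 6; hence (2,1) = 3.
3 is placed in row 2, which forces (2,2) = 2.
3 is placed in row 2, so (2,3) = 1.
Column 2 already has 2, which forces (3,2) = 1.
Column 3 already has 1, leaving (3,3) = 4.
Column 1 already has 3, so (4,1) = 4.
Row 4 now contains 4; hence (4,2) = 3.
Row 4 already has 1, which forces (4,3) = 2.
Column 1 now contains 4, so (1,1) = 1.
1 is placed in column 2, so (1,2) = 4.
4 is placed in column 3, which forces (1,3) = 3.
Row 3 already has 1, leaving (3,1) = 2.
Filled in: 1 4 3 2 / 3 2 1 4 / 2 1 4 3 / 4 3 2 1.

3 2 1 4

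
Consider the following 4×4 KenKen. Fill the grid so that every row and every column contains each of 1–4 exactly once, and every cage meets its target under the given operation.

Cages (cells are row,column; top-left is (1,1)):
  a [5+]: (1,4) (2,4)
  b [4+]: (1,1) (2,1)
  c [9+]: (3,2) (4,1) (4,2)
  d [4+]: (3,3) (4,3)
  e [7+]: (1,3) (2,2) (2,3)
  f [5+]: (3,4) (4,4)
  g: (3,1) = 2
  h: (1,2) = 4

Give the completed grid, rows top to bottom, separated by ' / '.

Cage h is given, leaving (1,2) = 4.
G is a freebie, which forces (3,1) = 2.
Row 3 now contains 2, so (3,2) = 3.
Row 3 now contains 3, so (3,3) = 1.
Row 3 already has 1, which forces (3,4) = 4.
Column 3 now contains 1, so (4,3) = 3.
Column 3 already has 3, leaving (1,3) = 2.
Row 1 already has 2, leaving (1,4) = 3.
The 3 cells of cage e must have sum 7, so (2,2) = 1.
The 3 cells of cage e must have sum 7, which forces (2,3) = 4.
3 is placed in column 4; hence (2,4) = 2.
3 is placed in row 4; hence (4,1) = 4.
Cage c needs sum 9, so (4,2) = 2.
Cage f's pair has sum 5, so (4,4) = 1.
Row 1 now contains 3, which forces (1,1) = 1.
Row 2 now contains 1, which forces (2,1) = 3.

1 4 2 3 / 3 1 4 2 / 2 3 1 4 / 4 2 3 1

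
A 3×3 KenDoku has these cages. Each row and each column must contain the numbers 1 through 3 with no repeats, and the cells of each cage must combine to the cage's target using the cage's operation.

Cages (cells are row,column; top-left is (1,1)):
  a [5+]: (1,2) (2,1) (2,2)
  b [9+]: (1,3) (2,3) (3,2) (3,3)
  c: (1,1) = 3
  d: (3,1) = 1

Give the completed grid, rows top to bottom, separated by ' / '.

Cage c is given, which forces (1,1) = 3.
Cage d is given; hence (3,1) = 1.
Cage b has sum 9; hence (3,2) = 3.
1 is placed in row 3, which forces (3,3) = 2.
Cage a needs sum 5; hence (1,2) = 2.
Column 3 now contains 2; hence (1,3) = 1.
1 is placed in column 1, so (2,1) = 2.
3 is placed in column 2, so (2,2) = 1.
Cage b has sum 9, which forces (2,3) = 3.

3 2 1 / 2 1 3 / 1 3 2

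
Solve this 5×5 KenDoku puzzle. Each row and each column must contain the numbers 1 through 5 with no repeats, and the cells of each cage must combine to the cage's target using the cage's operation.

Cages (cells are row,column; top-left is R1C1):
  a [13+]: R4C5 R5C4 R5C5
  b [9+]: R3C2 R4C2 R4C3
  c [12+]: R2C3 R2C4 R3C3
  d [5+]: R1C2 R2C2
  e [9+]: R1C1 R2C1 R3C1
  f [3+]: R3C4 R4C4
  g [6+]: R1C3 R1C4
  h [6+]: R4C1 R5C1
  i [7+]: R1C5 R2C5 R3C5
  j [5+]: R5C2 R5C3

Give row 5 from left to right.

2 4 1 5 3

Column 4 needs a 3, and only R2C4 is open for it.
Column 5 needs a 3, and only R5C5 is open for it.
Cage a needs sum 13, leaving R4C5 = 5.
The 3 cells of cage a must have sum 13, which forces R5C4 = 5.
In row 5, 2 can only go at R5C1, so R5C1 = 2.
2 is placed in column 1, so R4C1 = 4.
In row 3, 3 can only go at R3C1, so R3C1 = 3.
In row 1, 3 can only go at R1C2, so R1C2 = 3.
The two cells of cage d must have sum 5, leaving R2C2 = 2.
2 is placed in column 2; hence R4C2 = 1.
Cage b needs sum 9; hence R4C3 = 3.
Row 4 already has 1, which forces R4C4 = 2.
Column 2 already has 1, leaving R5C2 = 4.
Row 5 now contains 4, which forces R5C3 = 1.
4 is placed in column 2, so R3C2 = 5.
Row 3 now contains 5, which forces R3C3 = 4.
2 is placed in column 4, leaving R3C4 = 1.
1 is placed in row 3, so R3C5 = 2.
Cage g's pair has sum 6, so R1C3 = 2.
Column 4 now contains 1, leaving R1C4 = 4.
Row 1 already has 4, so R1C5 = 1.
4 is placed in column 3, which forces R2C3 = 5.
Column 5 now contains 1, leaving R2C5 = 4.
Row 1 already has 1, so R1C1 = 5.
5 is placed in row 2; hence R2C1 = 1.
Completed grid: 5 3 2 4 1 / 1 2 5 3 4 / 3 5 4 1 2 / 4 1 3 2 5 / 2 4 1 5 3.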